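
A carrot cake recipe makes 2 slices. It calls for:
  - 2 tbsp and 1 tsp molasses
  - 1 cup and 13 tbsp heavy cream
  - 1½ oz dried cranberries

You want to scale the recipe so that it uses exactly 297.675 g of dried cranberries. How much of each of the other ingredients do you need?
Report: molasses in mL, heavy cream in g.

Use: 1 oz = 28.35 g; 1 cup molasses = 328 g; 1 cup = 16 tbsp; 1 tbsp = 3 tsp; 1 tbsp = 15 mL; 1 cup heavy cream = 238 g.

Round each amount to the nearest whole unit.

molasses: 245 mL; heavy cream: 3020 g

The original recipe has 42.525 g of dried cranberries, so the scaling factor is 297.675 ÷ 42.525 = 7.
molasses: (2 tbsp + 1 tsp = 7/3 tbsp) × 7 × 15 mL/tbsp = 245 mL
heavy cream: (1 cup + 13 tbsp = 1.8125 cup) × 7 × 238 g/cup ≈ 3020 g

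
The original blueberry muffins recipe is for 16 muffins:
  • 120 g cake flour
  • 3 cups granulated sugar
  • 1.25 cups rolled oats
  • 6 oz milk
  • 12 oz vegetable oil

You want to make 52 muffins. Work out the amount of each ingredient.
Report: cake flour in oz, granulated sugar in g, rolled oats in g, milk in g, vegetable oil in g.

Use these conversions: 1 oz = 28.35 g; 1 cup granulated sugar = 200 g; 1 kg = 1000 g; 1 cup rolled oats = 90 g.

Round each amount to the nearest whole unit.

cake flour: 14 oz; granulated sugar: 1950 g; rolled oats: 366 g; milk: 553 g; vegetable oil: 1106 g

Scaling factor: 52/16 = 13/4 = 3.25.
cake flour: 120 g × 13/4 ÷ 28.35 g/oz ≈ 14 oz
granulated sugar: 3 cup × 13/4 × 200 g/cup = 1950 g
rolled oats: 1.25 cup × 13/4 × 90 g/cup ≈ 366 g
milk: 6 oz × 13/4 × 28.35 g/oz ≈ 553 g
vegetable oil: 12 oz × 13/4 × 28.35 g/oz ≈ 1106 g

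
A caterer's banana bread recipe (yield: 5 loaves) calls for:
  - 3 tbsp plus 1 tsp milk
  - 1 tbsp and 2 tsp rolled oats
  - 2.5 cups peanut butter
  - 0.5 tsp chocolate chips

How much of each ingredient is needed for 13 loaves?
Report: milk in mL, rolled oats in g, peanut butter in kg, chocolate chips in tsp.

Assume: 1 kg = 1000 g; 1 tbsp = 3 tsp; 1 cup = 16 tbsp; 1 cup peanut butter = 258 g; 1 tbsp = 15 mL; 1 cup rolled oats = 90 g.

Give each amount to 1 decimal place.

Scaling factor: 13/5 = 2.6.
milk: (3 tbsp + 1 tsp = 10/3 tbsp) × 13/5 × 15 mL/tbsp = 130.0 mL
rolled oats: (1 tbsp + 2 tsp = 5/3 tbsp) × 13/5 ÷ 16 tbsp/cup × 90 g/cup ≈ 24.4 g
peanut butter: 2.5 cup × 13/5 × 258 g/cup ÷ 1000 g/kg ≈ 1.7 kg
chocolate chips: 0.5 tsp × 13/5 = 1.3 tsp

milk: 130.0 mL; rolled oats: 24.4 g; peanut butter: 1.7 kg; chocolate chips: 1.3 tsp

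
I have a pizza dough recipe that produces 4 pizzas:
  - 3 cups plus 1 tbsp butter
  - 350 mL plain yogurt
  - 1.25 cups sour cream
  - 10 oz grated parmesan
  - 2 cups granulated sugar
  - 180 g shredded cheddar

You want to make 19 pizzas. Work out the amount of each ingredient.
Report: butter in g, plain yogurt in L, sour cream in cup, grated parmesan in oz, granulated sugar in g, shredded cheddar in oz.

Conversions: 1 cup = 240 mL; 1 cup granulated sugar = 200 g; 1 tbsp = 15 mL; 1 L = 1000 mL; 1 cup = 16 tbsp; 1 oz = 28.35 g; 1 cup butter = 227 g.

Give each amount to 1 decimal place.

Scaling factor: 19/4 = 4.75.
butter: (3 cup + 1 tbsp = 3.0625 cup) × 19/4 × 227 g/cup ≈ 3302.1 g
plain yogurt: 350 mL × 19/4 ÷ 1000 mL/L ≈ 1.7 L
sour cream: 1.25 cup × 19/4 ≈ 5.9 cup
grated parmesan: 10 oz × 19/4 = 47.5 oz
granulated sugar: 2 cup × 19/4 × 200 g/cup = 1900.0 g
shredded cheddar: 180 g × 19/4 ÷ 28.35 g/oz ≈ 30.2 oz

butter: 3302.1 g; plain yogurt: 1.7 L; sour cream: 5.9 cup; grated parmesan: 47.5 oz; granulated sugar: 1900.0 g; shredded cheddar: 30.2 oz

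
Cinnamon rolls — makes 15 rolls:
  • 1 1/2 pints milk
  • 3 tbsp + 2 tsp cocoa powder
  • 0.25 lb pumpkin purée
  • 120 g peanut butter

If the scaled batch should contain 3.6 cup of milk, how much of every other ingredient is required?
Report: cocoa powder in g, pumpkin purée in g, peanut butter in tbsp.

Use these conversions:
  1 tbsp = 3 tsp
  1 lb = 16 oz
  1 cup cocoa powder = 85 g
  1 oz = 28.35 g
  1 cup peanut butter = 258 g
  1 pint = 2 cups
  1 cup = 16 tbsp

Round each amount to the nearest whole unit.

The original recipe has 3 cup of milk, so the scaling factor is 3.6 ÷ 3 = 6/5 = 1.2.
cocoa powder: (3 tbsp + 2 tsp = 11/3 tbsp) × 6/5 ÷ 16 tbsp/cup × 85 g/cup ≈ 23 g
pumpkin purée: 0.25 lb × 6/5 × 16 oz/lb × 28.35 g/oz ≈ 136 g
peanut butter: 120 g × 6/5 ÷ 258 g/cup × 16 tbsp/cup ≈ 9 tbsp

cocoa powder: 23 g; pumpkin purée: 136 g; peanut butter: 9 tbsp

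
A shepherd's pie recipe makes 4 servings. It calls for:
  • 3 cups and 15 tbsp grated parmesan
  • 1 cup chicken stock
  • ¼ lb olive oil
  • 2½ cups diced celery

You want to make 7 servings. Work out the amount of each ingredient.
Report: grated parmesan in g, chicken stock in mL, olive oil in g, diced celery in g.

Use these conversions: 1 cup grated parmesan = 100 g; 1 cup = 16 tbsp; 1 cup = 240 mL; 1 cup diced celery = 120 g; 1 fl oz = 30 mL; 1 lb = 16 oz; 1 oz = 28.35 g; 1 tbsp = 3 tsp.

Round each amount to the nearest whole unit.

grated parmesan: 689 g; chicken stock: 420 mL; olive oil: 198 g; diced celery: 525 g

Scaling factor: 7/4 = 1.75.
grated parmesan: (3 cup + 15 tbsp = 3.9375 cup) × 7/4 × 100 g/cup ≈ 689 g
chicken stock: 1 cup × 7/4 × 240 mL/cup = 420 mL
olive oil: 0.25 lb × 7/4 × 16 oz/lb × 28.35 g/oz ≈ 198 g
diced celery: 2.5 cup × 7/4 × 120 g/cup = 525 g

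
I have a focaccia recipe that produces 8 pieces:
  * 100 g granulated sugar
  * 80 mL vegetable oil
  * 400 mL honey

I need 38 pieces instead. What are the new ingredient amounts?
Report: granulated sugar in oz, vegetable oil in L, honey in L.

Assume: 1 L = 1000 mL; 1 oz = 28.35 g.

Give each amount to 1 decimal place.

granulated sugar: 16.8 oz; vegetable oil: 0.4 L; honey: 1.9 L

Scaling factor: 38/8 = 19/4 = 4.75.
granulated sugar: 100 g × 19/4 ÷ 28.35 g/oz ≈ 16.8 oz
vegetable oil: 80 mL × 19/4 ÷ 1000 mL/L ≈ 0.4 L
honey: 400 mL × 19/4 ÷ 1000 mL/L = 1.9 L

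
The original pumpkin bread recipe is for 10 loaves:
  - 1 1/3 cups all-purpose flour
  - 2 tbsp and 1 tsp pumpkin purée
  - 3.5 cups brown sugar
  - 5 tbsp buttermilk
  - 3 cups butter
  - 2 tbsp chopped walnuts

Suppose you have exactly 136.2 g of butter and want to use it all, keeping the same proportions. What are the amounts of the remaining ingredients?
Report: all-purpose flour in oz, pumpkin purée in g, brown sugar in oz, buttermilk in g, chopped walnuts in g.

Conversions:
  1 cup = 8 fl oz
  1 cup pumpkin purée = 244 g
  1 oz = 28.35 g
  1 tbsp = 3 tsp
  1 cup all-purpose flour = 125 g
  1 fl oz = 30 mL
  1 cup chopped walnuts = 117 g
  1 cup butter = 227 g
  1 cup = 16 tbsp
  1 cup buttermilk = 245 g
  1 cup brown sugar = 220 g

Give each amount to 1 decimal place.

The original recipe has 681 g of butter, so the scaling factor is 136.2 ÷ 681 = 1/5 = 0.2.
all-purpose flour: 4/3 cup × 1/5 × 125 g/cup ÷ 28.35 g/oz ≈ 1.2 oz
pumpkin purée: (2 tbsp + 1 tsp = 7/3 tbsp) × 1/5 ÷ 16 tbsp/cup × 244 g/cup ≈ 7.1 g
brown sugar: 3.5 cup × 1/5 × 220 g/cup ÷ 28.35 g/oz ≈ 5.4 oz
buttermilk: 5 tbsp × 1/5 ÷ 16 tbsp/cup × 245 g/cup ≈ 15.3 g
chopped walnuts: 2 tbsp × 1/5 ÷ 16 tbsp/cup × 117 g/cup ≈ 2.9 g

all-purpose flour: 1.2 oz; pumpkin purée: 7.1 g; brown sugar: 5.4 oz; buttermilk: 15.3 g; chopped walnuts: 2.9 g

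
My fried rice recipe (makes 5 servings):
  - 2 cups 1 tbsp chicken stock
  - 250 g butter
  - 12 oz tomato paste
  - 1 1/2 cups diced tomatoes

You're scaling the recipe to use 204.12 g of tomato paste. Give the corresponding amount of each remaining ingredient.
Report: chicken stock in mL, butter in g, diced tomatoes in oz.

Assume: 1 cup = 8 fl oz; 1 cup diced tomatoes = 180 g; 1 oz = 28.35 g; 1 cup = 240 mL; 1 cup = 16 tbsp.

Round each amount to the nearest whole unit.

chicken stock: 297 mL; butter: 150 g; diced tomatoes: 6 oz

The original recipe has 340.2 g of tomato paste, so the scaling factor is 204.12 ÷ 340.2 = 3/5 = 0.6.
chicken stock: (2 cup + 1 tbsp = 2.0625 cup) × 3/5 × 240 mL/cup = 297 mL
butter: 250 g × 3/5 = 150 g
diced tomatoes: 1.5 cup × 3/5 × 180 g/cup ÷ 28.35 g/oz ≈ 6 oz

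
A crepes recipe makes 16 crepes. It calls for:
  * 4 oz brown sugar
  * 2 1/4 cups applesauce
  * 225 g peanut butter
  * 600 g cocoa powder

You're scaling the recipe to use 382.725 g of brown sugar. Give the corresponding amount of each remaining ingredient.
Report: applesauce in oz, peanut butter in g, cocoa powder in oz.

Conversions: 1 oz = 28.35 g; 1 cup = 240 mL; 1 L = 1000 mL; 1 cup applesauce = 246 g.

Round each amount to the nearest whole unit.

The original recipe has 113.4 g of brown sugar, so the scaling factor is 382.725 ÷ 113.4 = 27/8 = 3.375.
applesauce: 2.25 cup × 27/8 × 246 g/cup ÷ 28.35 g/oz ≈ 66 oz
peanut butter: 225 g × 27/8 ≈ 759 g
cocoa powder: 600 g × 27/8 ÷ 28.35 g/oz ≈ 71 oz

applesauce: 66 oz; peanut butter: 759 g; cocoa powder: 71 oz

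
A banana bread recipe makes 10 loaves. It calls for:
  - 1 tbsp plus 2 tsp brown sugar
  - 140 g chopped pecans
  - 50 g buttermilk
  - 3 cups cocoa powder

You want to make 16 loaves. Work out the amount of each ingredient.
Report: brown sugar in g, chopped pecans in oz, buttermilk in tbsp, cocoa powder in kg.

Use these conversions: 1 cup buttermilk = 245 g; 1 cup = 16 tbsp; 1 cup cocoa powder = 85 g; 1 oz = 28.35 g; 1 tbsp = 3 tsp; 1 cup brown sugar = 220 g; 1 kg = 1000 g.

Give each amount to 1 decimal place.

Scaling factor: 16/10 = 8/5 = 1.6.
brown sugar: (1 tbsp + 2 tsp = 5/3 tbsp) × 8/5 ÷ 16 tbsp/cup × 220 g/cup ≈ 36.7 g
chopped pecans: 140 g × 8/5 ÷ 28.35 g/oz ≈ 7.9 oz
buttermilk: 50 g × 8/5 ÷ 245 g/cup × 16 tbsp/cup ≈ 5.2 tbsp
cocoa powder: 3 cup × 8/5 × 85 g/cup ÷ 1000 g/kg ≈ 0.4 kg

brown sugar: 36.7 g; chopped pecans: 7.9 oz; buttermilk: 5.2 tbsp; cocoa powder: 0.4 kg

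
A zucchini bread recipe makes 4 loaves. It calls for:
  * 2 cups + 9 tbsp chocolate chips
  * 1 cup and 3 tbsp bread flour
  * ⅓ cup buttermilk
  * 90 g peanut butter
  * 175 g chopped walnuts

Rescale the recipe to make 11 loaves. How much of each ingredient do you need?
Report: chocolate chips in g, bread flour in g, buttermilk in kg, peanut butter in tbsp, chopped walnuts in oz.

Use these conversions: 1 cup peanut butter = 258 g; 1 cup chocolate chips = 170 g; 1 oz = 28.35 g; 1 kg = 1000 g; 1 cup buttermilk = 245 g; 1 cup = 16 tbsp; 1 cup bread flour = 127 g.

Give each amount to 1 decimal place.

chocolate chips: 1198.0 g; bread flour: 414.7 g; buttermilk: 0.2 kg; peanut butter: 15.3 tbsp; chopped walnuts: 17.0 oz

Scaling factor: 11/4 = 2.75.
chocolate chips: (2 cup + 9 tbsp = 2.5625 cup) × 11/4 × 170 g/cup ≈ 1198.0 g
bread flour: (1 cup + 3 tbsp = 1.1875 cup) × 11/4 × 127 g/cup ≈ 414.7 g
buttermilk: 1/3 cup × 11/4 × 245 g/cup ÷ 1000 g/kg ≈ 0.2 kg
peanut butter: 90 g × 11/4 ÷ 258 g/cup × 16 tbsp/cup ≈ 15.3 tbsp
chopped walnuts: 175 g × 11/4 ÷ 28.35 g/oz ≈ 17.0 oz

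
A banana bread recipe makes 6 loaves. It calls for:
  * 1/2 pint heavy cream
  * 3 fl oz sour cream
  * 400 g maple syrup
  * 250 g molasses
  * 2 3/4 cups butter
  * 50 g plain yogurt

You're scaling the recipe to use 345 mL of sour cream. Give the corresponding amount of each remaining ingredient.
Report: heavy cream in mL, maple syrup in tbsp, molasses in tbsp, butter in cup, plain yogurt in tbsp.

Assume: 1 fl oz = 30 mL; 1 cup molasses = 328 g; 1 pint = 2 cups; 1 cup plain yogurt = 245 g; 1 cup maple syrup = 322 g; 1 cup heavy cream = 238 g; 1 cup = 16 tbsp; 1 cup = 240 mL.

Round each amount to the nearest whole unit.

heavy cream: 920 mL; maple syrup: 76 tbsp; molasses: 47 tbsp; butter: 11 cup; plain yogurt: 13 tbsp

The original recipe has 90 mL of sour cream, so the scaling factor is 345 ÷ 90 = 23/6.
heavy cream: 0.5 pint × 23/6 × 2 cup/pint × 240 mL/cup = 920 mL
maple syrup: 400 g × 23/6 ÷ 322 g/cup × 16 tbsp/cup ≈ 76 tbsp
molasses: 250 g × 23/6 ÷ 328 g/cup × 16 tbsp/cup ≈ 47 tbsp
butter: 2.75 cup × 23/6 ≈ 11 cup
plain yogurt: 50 g × 23/6 ÷ 245 g/cup × 16 tbsp/cup ≈ 13 tbsp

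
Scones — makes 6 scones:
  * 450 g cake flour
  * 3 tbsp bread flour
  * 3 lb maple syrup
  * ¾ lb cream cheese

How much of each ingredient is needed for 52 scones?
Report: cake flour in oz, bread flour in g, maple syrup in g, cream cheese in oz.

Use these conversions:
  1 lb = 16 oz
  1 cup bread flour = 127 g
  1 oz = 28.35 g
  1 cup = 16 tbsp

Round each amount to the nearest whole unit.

Scaling factor: 52/6 = 26/3.
cake flour: 450 g × 26/3 ÷ 28.35 g/oz ≈ 138 oz
bread flour: 3 tbsp × 26/3 ÷ 16 tbsp/cup × 127 g/cup ≈ 206 g
maple syrup: 3 lb × 26/3 × 16 oz/lb × 28.35 g/oz ≈ 11794 g
cream cheese: 0.75 lb × 26/3 × 16 oz/lb = 104 oz

cake flour: 138 oz; bread flour: 206 g; maple syrup: 11794 g; cream cheese: 104 oz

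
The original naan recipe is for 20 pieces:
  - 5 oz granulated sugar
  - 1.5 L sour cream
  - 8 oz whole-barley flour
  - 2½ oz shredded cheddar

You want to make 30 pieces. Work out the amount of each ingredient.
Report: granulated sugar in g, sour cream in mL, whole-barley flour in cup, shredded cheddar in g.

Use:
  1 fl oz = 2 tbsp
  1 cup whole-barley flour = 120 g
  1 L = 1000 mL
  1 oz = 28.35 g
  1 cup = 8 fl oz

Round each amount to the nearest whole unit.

Scaling factor: 30/20 = 3/2 = 1.5.
granulated sugar: 5 oz × 3/2 × 28.35 g/oz ≈ 213 g
sour cream: 1.5 L × 3/2 × 1000 mL/L = 2250 mL
whole-barley flour: 8 oz × 3/2 × 28.35 g/oz ÷ 120 g/cup ≈ 3 cup
shredded cheddar: 2.5 oz × 3/2 × 28.35 g/oz ≈ 106 g

granulated sugar: 213 g; sour cream: 2250 mL; whole-barley flour: 3 cup; shredded cheddar: 106 g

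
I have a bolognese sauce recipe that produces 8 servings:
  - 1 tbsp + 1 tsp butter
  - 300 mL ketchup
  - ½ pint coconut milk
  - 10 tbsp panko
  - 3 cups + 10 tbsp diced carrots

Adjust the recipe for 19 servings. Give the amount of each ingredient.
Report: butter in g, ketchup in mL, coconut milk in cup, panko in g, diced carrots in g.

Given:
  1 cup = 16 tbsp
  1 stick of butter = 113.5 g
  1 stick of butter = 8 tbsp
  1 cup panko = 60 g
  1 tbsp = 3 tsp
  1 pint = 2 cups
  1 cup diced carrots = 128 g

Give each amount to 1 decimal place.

Scaling factor: 19/8 = 2.375.
butter: (1 tbsp + 1 tsp = 4/3 tbsp) × 19/8 ÷ 8 tbsp/stick × 113.5 g/stick ≈ 44.9 g
ketchup: 300 mL × 19/8 = 712.5 mL
coconut milk: 0.5 pint × 19/8 × 2 cup/pint ≈ 2.4 cup
panko: 10 tbsp × 19/8 ÷ 16 tbsp/cup × 60 g/cup ≈ 89.1 g
diced carrots: (3 cup + 10 tbsp = 3.625 cup) × 19/8 × 128 g/cup = 1102.0 g

butter: 44.9 g; ketchup: 712.5 mL; coconut milk: 2.4 cup; panko: 89.1 g; diced carrots: 1102.0 g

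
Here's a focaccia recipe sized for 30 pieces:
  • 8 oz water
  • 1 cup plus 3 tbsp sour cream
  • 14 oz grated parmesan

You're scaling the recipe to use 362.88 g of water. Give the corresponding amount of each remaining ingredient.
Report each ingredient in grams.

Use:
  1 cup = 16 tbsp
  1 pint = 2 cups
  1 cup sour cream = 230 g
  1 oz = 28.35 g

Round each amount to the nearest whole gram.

The original recipe has 226.8 g of water, so the scaling factor is 362.88 ÷ 226.8 = 8/5 = 1.6.
sour cream: (1 cup + 3 tbsp = 1.1875 cup) × 8/5 × 230 g/cup = 437 g
grated parmesan: 14 oz × 8/5 × 28.35 g/oz ≈ 635 g

sour cream: 437 g; grated parmesan: 635 g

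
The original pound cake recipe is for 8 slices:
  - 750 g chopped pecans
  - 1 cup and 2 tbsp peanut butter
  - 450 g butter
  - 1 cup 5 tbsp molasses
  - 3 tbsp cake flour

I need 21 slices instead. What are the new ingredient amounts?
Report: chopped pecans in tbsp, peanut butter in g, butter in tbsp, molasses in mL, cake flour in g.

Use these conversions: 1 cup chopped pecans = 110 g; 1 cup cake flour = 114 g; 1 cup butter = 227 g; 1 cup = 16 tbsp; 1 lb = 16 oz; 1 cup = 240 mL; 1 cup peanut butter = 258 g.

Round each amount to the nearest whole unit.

Scaling factor: 21/8 = 2.625.
chopped pecans: 750 g × 21/8 ÷ 110 g/cup × 16 tbsp/cup ≈ 286 tbsp
peanut butter: (1 cup + 2 tbsp = 1.125 cup) × 21/8 × 258 g/cup ≈ 762 g
butter: 450 g × 21/8 ÷ 227 g/cup × 16 tbsp/cup ≈ 83 tbsp
molasses: (1 cup + 5 tbsp = 1.3125 cup) × 21/8 × 240 mL/cup ≈ 827 mL
cake flour: 3 tbsp × 21/8 ÷ 16 tbsp/cup × 114 g/cup ≈ 56 g

chopped pecans: 286 tbsp; peanut butter: 762 g; butter: 83 tbsp; molasses: 827 mL; cake flour: 56 g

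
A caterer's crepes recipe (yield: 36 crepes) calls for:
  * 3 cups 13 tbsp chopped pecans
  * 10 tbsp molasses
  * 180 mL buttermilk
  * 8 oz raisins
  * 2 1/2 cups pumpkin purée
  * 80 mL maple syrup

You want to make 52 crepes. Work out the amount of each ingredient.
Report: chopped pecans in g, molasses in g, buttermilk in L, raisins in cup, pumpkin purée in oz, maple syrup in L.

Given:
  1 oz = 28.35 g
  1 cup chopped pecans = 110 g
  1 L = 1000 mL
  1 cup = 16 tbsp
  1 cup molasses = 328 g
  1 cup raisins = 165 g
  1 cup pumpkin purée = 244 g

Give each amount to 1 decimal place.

Scaling factor: 52/36 = 13/9.
chopped pecans: (3 cup + 13 tbsp = 3.8125 cup) × 13/9 × 110 g/cup ≈ 605.8 g
molasses: 10 tbsp × 13/9 ÷ 16 tbsp/cup × 328 g/cup ≈ 296.1 g
buttermilk: 180 mL × 13/9 ÷ 1000 mL/L ≈ 0.3 L
raisins: 8 oz × 13/9 × 28.35 g/oz ÷ 165 g/cup ≈ 2.0 cup
pumpkin purée: 2.5 cup × 13/9 × 244 g/cup ÷ 28.35 g/oz ≈ 31.1 oz
maple syrup: 80 mL × 13/9 ÷ 1000 mL/L ≈ 0.1 L

chopped pecans: 605.8 g; molasses: 296.1 g; buttermilk: 0.3 L; raisins: 2.0 cup; pumpkin purée: 31.1 oz; maple syrup: 0.1 L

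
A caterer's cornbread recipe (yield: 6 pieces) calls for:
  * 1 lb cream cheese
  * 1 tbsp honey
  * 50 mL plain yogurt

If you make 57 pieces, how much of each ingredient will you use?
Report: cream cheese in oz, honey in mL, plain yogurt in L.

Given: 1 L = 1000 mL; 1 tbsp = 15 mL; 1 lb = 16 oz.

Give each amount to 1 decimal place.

Scaling factor: 57/6 = 19/2 = 9.5.
cream cheese: 1 lb × 19/2 × 16 oz/lb = 152.0 oz
honey: 1 tbsp × 19/2 × 15 mL/tbsp = 142.5 mL
plain yogurt: 50 mL × 19/2 ÷ 1000 mL/L ≈ 0.5 L

cream cheese: 152.0 oz; honey: 142.5 mL; plain yogurt: 0.5 L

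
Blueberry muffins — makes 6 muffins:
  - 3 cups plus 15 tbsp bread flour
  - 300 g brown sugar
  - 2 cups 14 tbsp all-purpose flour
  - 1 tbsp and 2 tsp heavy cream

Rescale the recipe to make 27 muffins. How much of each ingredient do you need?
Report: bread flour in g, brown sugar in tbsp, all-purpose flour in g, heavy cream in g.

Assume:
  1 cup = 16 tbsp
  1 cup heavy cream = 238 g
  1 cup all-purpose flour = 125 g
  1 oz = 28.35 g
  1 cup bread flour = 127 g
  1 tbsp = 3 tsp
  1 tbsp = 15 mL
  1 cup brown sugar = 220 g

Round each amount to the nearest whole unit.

bread flour: 2250 g; brown sugar: 98 tbsp; all-purpose flour: 1617 g; heavy cream: 112 g

Scaling factor: 27/6 = 9/2 = 4.5.
bread flour: (3 cup + 15 tbsp = 3.9375 cup) × 9/2 × 127 g/cup ≈ 2250 g
brown sugar: 300 g × 9/2 ÷ 220 g/cup × 16 tbsp/cup ≈ 98 tbsp
all-purpose flour: (2 cup + 14 tbsp = 2.875 cup) × 9/2 × 125 g/cup ≈ 1617 g
heavy cream: (1 tbsp + 2 tsp = 5/3 tbsp) × 9/2 ÷ 16 tbsp/cup × 238 g/cup ≈ 112 g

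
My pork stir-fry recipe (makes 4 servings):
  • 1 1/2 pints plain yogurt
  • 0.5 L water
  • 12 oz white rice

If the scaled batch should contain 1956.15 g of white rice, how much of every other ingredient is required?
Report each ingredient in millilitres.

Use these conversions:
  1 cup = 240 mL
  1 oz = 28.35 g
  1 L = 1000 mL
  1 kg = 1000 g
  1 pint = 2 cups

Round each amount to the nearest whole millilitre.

The original recipe has 340.2 g of white rice, so the scaling factor is 1956.15 ÷ 340.2 = 23/4 = 5.75.
plain yogurt: 1.5 pint × 23/4 × 2 cup/pint × 240 mL/cup = 4140 mL
water: 0.5 L × 23/4 × 1000 mL/L = 2875 mL

plain yogurt: 4140 mL; water: 2875 mL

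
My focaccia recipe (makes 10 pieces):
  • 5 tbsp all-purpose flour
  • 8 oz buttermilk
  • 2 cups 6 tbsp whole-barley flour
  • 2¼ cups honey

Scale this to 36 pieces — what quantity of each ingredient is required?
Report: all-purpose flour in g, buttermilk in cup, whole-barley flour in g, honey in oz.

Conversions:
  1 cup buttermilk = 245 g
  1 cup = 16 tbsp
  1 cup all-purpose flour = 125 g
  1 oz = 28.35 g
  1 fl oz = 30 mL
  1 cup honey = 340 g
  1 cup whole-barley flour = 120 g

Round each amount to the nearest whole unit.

Scaling factor: 36/10 = 18/5 = 3.6.
all-purpose flour: 5 tbsp × 18/5 ÷ 16 tbsp/cup × 125 g/cup ≈ 141 g
buttermilk: 8 oz × 18/5 × 28.35 g/oz ÷ 245 g/cup ≈ 3 cup
whole-barley flour: (2 cup + 6 tbsp = 2.375 cup) × 18/5 × 120 g/cup = 1026 g
honey: 2.25 cup × 18/5 × 340 g/cup ÷ 28.35 g/oz ≈ 97 oz

all-purpose flour: 141 g; buttermilk: 3 cup; whole-barley flour: 1026 g; honey: 97 oz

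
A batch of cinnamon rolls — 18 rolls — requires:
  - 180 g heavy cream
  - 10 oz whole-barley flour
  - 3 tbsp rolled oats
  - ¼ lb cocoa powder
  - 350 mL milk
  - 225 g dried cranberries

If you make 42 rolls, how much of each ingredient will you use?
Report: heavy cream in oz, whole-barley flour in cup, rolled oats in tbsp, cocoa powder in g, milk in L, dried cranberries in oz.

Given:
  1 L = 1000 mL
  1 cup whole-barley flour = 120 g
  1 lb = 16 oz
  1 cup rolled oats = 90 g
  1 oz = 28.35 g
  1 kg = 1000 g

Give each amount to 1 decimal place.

Scaling factor: 42/18 = 7/3.
heavy cream: 180 g × 7/3 ÷ 28.35 g/oz ≈ 14.8 oz
whole-barley flour: 10 oz × 7/3 × 28.35 g/oz ÷ 120 g/cup ≈ 5.5 cup
rolled oats: 3 tbsp × 7/3 = 7.0 tbsp
cocoa powder: 0.25 lb × 7/3 × 16 oz/lb × 28.35 g/oz = 264.6 g
milk: 350 mL × 7/3 ÷ 1000 mL/L ≈ 0.8 L
dried cranberries: 225 g × 7/3 ÷ 28.35 g/oz ≈ 18.5 oz

heavy cream: 14.8 oz; whole-barley flour: 5.5 cup; rolled oats: 7.0 tbsp; cocoa powder: 264.6 g; milk: 0.8 L; dried cranberries: 18.5 oz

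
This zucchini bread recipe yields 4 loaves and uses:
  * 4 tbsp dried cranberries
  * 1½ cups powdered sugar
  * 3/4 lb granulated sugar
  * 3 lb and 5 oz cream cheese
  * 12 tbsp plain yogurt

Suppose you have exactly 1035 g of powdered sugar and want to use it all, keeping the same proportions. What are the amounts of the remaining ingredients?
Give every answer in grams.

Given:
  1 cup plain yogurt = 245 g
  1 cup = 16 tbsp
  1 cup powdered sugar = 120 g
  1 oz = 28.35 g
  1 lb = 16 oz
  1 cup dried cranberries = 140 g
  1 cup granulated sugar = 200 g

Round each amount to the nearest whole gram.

The original recipe has 180 g of powdered sugar, so the scaling factor is 1035 ÷ 180 = 23/4 = 5.75.
dried cranberries: 4 tbsp × 23/4 ÷ 16 tbsp/cup × 140 g/cup ≈ 201 g
granulated sugar: 0.75 lb × 23/4 × 16 oz/lb × 28.35 g/oz ≈ 1956 g
cream cheese: (3 lb + 5 oz = 3.3125 lb) × 23/4 × 16 oz/lb × 28.35 g/oz ≈ 8640 g
plain yogurt: 12 tbsp × 23/4 ÷ 16 tbsp/cup × 245 g/cup ≈ 1057 g

dried cranberries: 201 g; granulated sugar: 1956 g; cream cheese: 8640 g; plain yogurt: 1057 g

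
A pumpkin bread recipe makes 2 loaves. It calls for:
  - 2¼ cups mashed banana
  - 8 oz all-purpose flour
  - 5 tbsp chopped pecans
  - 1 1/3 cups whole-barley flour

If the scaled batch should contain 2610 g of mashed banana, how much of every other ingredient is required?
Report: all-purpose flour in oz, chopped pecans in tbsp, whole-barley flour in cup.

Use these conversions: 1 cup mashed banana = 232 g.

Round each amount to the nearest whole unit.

The original recipe has 522 g of mashed banana, so the scaling factor is 2610 ÷ 522 = 5.
all-purpose flour: 8 oz × 5 = 40 oz
chopped pecans: 5 tbsp × 5 = 25 tbsp
whole-barley flour: 4/3 cup × 5 ≈ 7 cup

all-purpose flour: 40 oz; chopped pecans: 25 tbsp; whole-barley flour: 7 cup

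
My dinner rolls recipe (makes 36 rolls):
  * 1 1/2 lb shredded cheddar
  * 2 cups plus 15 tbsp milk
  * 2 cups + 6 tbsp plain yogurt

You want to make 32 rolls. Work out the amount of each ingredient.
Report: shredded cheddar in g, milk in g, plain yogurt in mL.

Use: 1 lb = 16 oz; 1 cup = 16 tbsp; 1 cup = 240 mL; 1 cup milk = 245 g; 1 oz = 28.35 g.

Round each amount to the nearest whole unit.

shredded cheddar: 605 g; milk: 640 g; plain yogurt: 507 mL

Scaling factor: 32/36 = 8/9.
shredded cheddar: 1.5 lb × 8/9 × 16 oz/lb × 28.35 g/oz ≈ 605 g
milk: (2 cup + 15 tbsp = 2.9375 cup) × 8/9 × 245 g/cup ≈ 640 g
plain yogurt: (2 cup + 6 tbsp = 2.375 cup) × 8/9 × 240 mL/cup ≈ 507 mL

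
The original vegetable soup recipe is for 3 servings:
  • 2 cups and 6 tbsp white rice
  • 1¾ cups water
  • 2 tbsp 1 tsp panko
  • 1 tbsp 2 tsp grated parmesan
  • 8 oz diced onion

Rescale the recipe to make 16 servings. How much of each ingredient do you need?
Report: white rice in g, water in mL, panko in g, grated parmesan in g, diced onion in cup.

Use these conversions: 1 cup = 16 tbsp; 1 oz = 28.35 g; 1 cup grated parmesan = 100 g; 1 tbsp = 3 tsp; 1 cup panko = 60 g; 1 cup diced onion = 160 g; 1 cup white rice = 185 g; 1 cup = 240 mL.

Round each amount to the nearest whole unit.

Scaling factor: 16/3.
white rice: (2 cup + 6 tbsp = 2.375 cup) × 16/3 × 185 g/cup ≈ 2343 g
water: 1.75 cup × 16/3 × 240 mL/cup = 2240 mL
panko: (2 tbsp + 1 tsp = 7/3 tbsp) × 16/3 ÷ 16 tbsp/cup × 60 g/cup ≈ 47 g
grated parmesan: (1 tbsp + 2 tsp = 5/3 tbsp) × 16/3 ÷ 16 tbsp/cup × 100 g/cup ≈ 56 g
diced onion: 8 oz × 16/3 × 28.35 g/oz ÷ 160 g/cup ≈ 8 cup

white rice: 2343 g; water: 2240 mL; panko: 47 g; grated parmesan: 56 g; diced onion: 8 cup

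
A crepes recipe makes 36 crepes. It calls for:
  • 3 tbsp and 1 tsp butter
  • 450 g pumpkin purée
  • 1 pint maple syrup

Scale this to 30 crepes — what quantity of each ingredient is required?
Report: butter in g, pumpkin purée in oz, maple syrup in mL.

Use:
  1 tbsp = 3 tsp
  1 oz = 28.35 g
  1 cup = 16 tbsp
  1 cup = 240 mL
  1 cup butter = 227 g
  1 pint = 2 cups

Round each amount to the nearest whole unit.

butter: 39 g; pumpkin purée: 13 oz; maple syrup: 400 mL

Scaling factor: 30/36 = 5/6.
butter: (3 tbsp + 1 tsp = 10/3 tbsp) × 5/6 ÷ 16 tbsp/cup × 227 g/cup ≈ 39 g
pumpkin purée: 450 g × 5/6 ÷ 28.35 g/oz ≈ 13 oz
maple syrup: 1 pint × 5/6 × 2 cup/pint × 240 mL/cup = 400 mL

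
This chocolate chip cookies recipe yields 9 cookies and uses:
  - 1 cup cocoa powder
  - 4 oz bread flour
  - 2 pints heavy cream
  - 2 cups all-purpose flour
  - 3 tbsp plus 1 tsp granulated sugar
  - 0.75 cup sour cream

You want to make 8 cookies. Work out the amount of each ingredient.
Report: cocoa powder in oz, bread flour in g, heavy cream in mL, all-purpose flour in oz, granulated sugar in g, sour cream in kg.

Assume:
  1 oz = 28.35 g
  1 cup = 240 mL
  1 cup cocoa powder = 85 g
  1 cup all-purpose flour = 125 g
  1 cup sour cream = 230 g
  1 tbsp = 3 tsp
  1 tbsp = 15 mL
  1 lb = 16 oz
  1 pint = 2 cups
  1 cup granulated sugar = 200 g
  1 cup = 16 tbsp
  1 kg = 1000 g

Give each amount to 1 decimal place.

cocoa powder: 2.7 oz; bread flour: 100.8 g; heavy cream: 853.3 mL; all-purpose flour: 7.8 oz; granulated sugar: 37.0 g; sour cream: 0.2 kg

Scaling factor: 8/9.
cocoa powder: 1 cup × 8/9 × 85 g/cup ÷ 28.35 g/oz ≈ 2.7 oz
bread flour: 4 oz × 8/9 × 28.35 g/oz = 100.8 g
heavy cream: 2 pint × 8/9 × 2 cup/pint × 240 mL/cup ≈ 853.3 mL
all-purpose flour: 2 cup × 8/9 × 125 g/cup ÷ 28.35 g/oz ≈ 7.8 oz
granulated sugar: (3 tbsp + 1 tsp = 10/3 tbsp) × 8/9 ÷ 16 tbsp/cup × 200 g/cup ≈ 37.0 g
sour cream: 0.75 cup × 8/9 × 230 g/cup ÷ 1000 g/kg ≈ 0.2 kg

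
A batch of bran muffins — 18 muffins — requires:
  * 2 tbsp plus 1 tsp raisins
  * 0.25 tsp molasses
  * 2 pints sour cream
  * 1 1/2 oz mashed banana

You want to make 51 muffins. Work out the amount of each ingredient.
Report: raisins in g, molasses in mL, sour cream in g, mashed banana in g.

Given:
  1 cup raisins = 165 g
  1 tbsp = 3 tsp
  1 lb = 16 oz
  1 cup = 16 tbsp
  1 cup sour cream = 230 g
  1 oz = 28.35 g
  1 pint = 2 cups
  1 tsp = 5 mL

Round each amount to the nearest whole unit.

raisins: 68 g; molasses: 4 mL; sour cream: 2607 g; mashed banana: 120 g

Scaling factor: 51/18 = 17/6.
raisins: (2 tbsp + 1 tsp = 7/3 tbsp) × 17/6 ÷ 16 tbsp/cup × 165 g/cup ≈ 68 g
molasses: 0.25 tsp × 17/6 × 5 mL/tsp ≈ 4 mL
sour cream: 2 pint × 17/6 × 2 cup/pint × 230 g/cup ≈ 2607 g
mashed banana: 1.5 oz × 17/6 × 28.35 g/oz ≈ 120 g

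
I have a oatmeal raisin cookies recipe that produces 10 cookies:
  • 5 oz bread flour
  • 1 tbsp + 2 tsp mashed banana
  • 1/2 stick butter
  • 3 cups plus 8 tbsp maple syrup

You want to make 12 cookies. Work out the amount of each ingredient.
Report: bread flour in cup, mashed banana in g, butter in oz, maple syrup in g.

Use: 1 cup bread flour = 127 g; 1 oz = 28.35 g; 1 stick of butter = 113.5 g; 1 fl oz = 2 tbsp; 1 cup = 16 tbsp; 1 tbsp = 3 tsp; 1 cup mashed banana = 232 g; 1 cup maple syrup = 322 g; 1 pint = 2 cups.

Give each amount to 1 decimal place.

bread flour: 1.3 cup; mashed banana: 29.0 g; butter: 2.4 oz; maple syrup: 1352.4 g

Scaling factor: 12/10 = 6/5 = 1.2.
bread flour: 5 oz × 6/5 × 28.35 g/oz ÷ 127 g/cup ≈ 1.3 cup
mashed banana: (1 tbsp + 2 tsp = 5/3 tbsp) × 6/5 ÷ 16 tbsp/cup × 232 g/cup = 29.0 g
butter: 0.5 stick × 6/5 × 113.5 g/stick ÷ 28.35 g/oz ≈ 2.4 oz
maple syrup: (3 cup + 8 tbsp = 3.5 cup) × 6/5 × 322 g/cup = 1352.4 g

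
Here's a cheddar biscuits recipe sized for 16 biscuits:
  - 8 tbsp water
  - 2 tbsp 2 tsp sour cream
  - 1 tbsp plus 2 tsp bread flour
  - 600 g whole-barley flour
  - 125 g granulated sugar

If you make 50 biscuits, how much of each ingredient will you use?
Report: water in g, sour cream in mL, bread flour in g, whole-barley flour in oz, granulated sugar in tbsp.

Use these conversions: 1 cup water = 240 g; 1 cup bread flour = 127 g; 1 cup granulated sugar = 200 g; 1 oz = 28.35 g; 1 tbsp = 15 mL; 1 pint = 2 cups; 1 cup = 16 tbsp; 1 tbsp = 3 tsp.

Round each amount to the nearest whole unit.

Scaling factor: 50/16 = 25/8 = 3.125.
water: 8 tbsp × 25/8 ÷ 16 tbsp/cup × 240 g/cup = 375 g
sour cream: (2 tbsp + 2 tsp = 8/3 tbsp) × 25/8 × 15 mL/tbsp = 125 mL
bread flour: (1 tbsp + 2 tsp = 5/3 tbsp) × 25/8 ÷ 16 tbsp/cup × 127 g/cup ≈ 41 g
whole-barley flour: 600 g × 25/8 ÷ 28.35 g/oz ≈ 66 oz
granulated sugar: 125 g × 25/8 ÷ 200 g/cup × 16 tbsp/cup ≈ 31 tbsp

water: 375 g; sour cream: 125 mL; bread flour: 41 g; whole-barley flour: 66 oz; granulated sugar: 31 tbsp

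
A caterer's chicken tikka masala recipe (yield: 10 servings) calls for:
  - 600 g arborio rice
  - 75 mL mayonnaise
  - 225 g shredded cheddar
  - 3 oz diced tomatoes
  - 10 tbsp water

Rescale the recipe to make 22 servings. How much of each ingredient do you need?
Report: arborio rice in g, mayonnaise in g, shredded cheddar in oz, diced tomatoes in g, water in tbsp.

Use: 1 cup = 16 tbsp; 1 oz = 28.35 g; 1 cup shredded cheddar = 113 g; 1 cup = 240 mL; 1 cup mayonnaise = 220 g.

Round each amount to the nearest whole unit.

Scaling factor: 22/10 = 11/5 = 2.2.
arborio rice: 600 g × 11/5 = 1320 g
mayonnaise: 75 mL × 11/5 ÷ 240 mL/cup × 220 g/cup ≈ 151 g
shredded cheddar: 225 g × 11/5 ÷ 28.35 g/oz ≈ 17 oz
diced tomatoes: 3 oz × 11/5 × 28.35 g/oz ≈ 187 g
water: 10 tbsp × 11/5 = 22 tbsp

arborio rice: 1320 g; mayonnaise: 151 g; shredded cheddar: 17 oz; diced tomatoes: 187 g; water: 22 tbsp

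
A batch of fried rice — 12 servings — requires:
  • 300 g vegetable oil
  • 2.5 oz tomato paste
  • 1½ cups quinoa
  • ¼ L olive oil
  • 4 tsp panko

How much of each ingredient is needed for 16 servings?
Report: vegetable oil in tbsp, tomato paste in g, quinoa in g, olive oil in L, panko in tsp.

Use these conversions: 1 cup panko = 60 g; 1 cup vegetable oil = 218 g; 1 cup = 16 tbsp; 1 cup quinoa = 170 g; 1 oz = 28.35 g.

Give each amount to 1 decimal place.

vegetable oil: 29.4 tbsp; tomato paste: 94.5 g; quinoa: 340.0 g; olive oil: 0.3 L; panko: 5.3 tsp

Scaling factor: 16/12 = 4/3.
vegetable oil: 300 g × 4/3 ÷ 218 g/cup × 16 tbsp/cup ≈ 29.4 tbsp
tomato paste: 2.5 oz × 4/3 × 28.35 g/oz = 94.5 g
quinoa: 1.5 cup × 4/3 × 170 g/cup = 340.0 g
olive oil: 0.25 L × 4/3 ≈ 0.3 L
panko: 4 tsp × 4/3 ≈ 5.3 tsp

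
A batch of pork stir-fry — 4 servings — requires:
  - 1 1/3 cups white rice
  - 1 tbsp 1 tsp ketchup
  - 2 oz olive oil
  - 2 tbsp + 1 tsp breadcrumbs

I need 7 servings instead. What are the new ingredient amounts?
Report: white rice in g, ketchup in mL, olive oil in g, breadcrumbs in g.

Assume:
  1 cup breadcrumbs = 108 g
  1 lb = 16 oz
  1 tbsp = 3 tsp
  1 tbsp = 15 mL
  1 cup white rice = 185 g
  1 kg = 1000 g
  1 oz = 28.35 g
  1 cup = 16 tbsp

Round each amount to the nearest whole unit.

white rice: 432 g; ketchup: 35 mL; olive oil: 99 g; breadcrumbs: 28 g

Scaling factor: 7/4 = 1.75.
white rice: 4/3 cup × 7/4 × 185 g/cup ≈ 432 g
ketchup: (1 tbsp + 1 tsp = 4/3 tbsp) × 7/4 × 15 mL/tbsp = 35 mL
olive oil: 2 oz × 7/4 × 28.35 g/oz ≈ 99 g
breadcrumbs: (2 tbsp + 1 tsp = 7/3 tbsp) × 7/4 ÷ 16 tbsp/cup × 108 g/cup ≈ 28 g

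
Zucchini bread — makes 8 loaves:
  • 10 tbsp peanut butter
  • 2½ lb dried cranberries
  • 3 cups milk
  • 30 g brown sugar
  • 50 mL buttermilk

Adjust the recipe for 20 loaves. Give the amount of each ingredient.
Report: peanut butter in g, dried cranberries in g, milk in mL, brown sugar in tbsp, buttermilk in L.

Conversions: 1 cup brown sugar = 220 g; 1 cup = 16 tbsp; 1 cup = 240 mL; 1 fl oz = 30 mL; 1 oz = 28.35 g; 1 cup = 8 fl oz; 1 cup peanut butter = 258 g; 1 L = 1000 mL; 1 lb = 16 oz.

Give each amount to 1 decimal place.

peanut butter: 403.1 g; dried cranberries: 2835.0 g; milk: 1800.0 mL; brown sugar: 5.5 tbsp; buttermilk: 0.1 L

Scaling factor: 20/8 = 5/2 = 2.5.
peanut butter: 10 tbsp × 5/2 ÷ 16 tbsp/cup × 258 g/cup ≈ 403.1 g
dried cranberries: 2.5 lb × 5/2 × 16 oz/lb × 28.35 g/oz = 2835.0 g
milk: 3 cup × 5/2 × 240 mL/cup = 1800.0 mL
brown sugar: 30 g × 5/2 ÷ 220 g/cup × 16 tbsp/cup ≈ 5.5 tbsp
buttermilk: 50 mL × 5/2 ÷ 1000 mL/L ≈ 0.1 L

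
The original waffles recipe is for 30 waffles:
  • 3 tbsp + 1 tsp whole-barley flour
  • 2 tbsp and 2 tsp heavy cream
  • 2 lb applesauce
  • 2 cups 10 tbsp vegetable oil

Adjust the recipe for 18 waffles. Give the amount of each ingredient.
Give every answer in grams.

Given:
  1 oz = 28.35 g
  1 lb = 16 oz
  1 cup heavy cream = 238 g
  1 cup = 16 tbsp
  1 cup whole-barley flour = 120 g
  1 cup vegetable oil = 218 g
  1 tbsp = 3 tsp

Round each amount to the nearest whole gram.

whole-barley flour: 15 g; heavy cream: 24 g; applesauce: 544 g; vegetable oil: 343 g

Scaling factor: 18/30 = 3/5 = 0.6.
whole-barley flour: (3 tbsp + 1 tsp = 10/3 tbsp) × 3/5 ÷ 16 tbsp/cup × 120 g/cup = 15 g
heavy cream: (2 tbsp + 2 tsp = 8/3 tbsp) × 3/5 ÷ 16 tbsp/cup × 238 g/cup ≈ 24 g
applesauce: 2 lb × 3/5 × 16 oz/lb × 28.35 g/oz ≈ 544 g
vegetable oil: (2 cup + 10 tbsp = 2.625 cup) × 3/5 × 218 g/cup ≈ 343 g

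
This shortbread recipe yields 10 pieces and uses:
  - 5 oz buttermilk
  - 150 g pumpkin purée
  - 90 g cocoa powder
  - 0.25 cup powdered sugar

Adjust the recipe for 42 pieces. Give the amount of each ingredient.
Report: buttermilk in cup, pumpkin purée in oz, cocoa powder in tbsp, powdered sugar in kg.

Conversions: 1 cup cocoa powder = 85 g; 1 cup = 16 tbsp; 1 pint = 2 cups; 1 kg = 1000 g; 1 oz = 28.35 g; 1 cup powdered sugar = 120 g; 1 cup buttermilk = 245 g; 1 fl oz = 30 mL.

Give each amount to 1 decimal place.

buttermilk: 2.4 cup; pumpkin purée: 22.2 oz; cocoa powder: 71.2 tbsp; powdered sugar: 0.1 kg

Scaling factor: 42/10 = 21/5 = 4.2.
buttermilk: 5 oz × 21/5 × 28.35 g/oz ÷ 245 g/cup ≈ 2.4 cup
pumpkin purée: 150 g × 21/5 ÷ 28.35 g/oz ≈ 22.2 oz
cocoa powder: 90 g × 21/5 ÷ 85 g/cup × 16 tbsp/cup ≈ 71.2 tbsp
powdered sugar: 0.25 cup × 21/5 × 120 g/cup ÷ 1000 g/kg ≈ 0.1 kg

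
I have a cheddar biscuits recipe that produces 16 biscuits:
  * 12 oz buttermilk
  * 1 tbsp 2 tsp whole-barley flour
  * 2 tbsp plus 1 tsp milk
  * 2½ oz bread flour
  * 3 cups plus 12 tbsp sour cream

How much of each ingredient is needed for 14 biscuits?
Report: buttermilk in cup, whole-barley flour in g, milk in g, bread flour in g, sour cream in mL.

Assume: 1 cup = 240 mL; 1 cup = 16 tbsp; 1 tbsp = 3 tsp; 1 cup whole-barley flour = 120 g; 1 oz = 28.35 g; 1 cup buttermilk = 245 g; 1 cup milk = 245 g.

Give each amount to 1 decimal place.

buttermilk: 1.2 cup; whole-barley flour: 10.9 g; milk: 31.3 g; bread flour: 62.0 g; sour cream: 787.5 mL

Scaling factor: 14/16 = 7/8 = 0.875.
buttermilk: 12 oz × 7/8 × 28.35 g/oz ÷ 245 g/cup ≈ 1.2 cup
whole-barley flour: (1 tbsp + 2 tsp = 5/3 tbsp) × 7/8 ÷ 16 tbsp/cup × 120 g/cup ≈ 10.9 g
milk: (2 tbsp + 1 tsp = 7/3 tbsp) × 7/8 ÷ 16 tbsp/cup × 245 g/cup ≈ 31.3 g
bread flour: 2.5 oz × 7/8 × 28.35 g/oz ≈ 62.0 g
sour cream: (3 cup + 12 tbsp = 3.75 cup) × 7/8 × 240 mL/cup = 787.5 mL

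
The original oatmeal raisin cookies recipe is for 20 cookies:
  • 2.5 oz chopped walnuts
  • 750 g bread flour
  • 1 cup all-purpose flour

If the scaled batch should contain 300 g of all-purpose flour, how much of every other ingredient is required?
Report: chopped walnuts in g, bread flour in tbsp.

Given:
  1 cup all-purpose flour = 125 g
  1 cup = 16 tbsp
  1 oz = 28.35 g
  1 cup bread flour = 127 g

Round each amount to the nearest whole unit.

chopped walnuts: 170 g; bread flour: 227 tbsp

The original recipe has 125 g of all-purpose flour, so the scaling factor is 300 ÷ 125 = 12/5 = 2.4.
chopped walnuts: 2.5 oz × 12/5 × 28.35 g/oz ≈ 170 g
bread flour: 750 g × 12/5 ÷ 127 g/cup × 16 tbsp/cup ≈ 227 tbsp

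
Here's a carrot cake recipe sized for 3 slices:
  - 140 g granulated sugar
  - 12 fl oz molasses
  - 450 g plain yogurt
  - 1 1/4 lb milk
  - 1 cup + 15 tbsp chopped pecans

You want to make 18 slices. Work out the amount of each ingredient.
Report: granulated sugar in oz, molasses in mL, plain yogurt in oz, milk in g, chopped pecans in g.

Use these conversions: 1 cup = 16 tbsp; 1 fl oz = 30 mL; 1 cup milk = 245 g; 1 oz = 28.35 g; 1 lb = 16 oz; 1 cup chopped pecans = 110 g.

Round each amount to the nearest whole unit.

granulated sugar: 30 oz; molasses: 2160 mL; plain yogurt: 95 oz; milk: 3402 g; chopped pecans: 1279 g

Scaling factor: 18/3 = 6.
granulated sugar: 140 g × 6 ÷ 28.35 g/oz ≈ 30 oz
molasses: 12 fl oz × 6 × 30 mL/fl oz = 2160 mL
plain yogurt: 450 g × 6 ÷ 28.35 g/oz ≈ 95 oz
milk: 1.25 lb × 6 × 16 oz/lb × 28.35 g/oz = 3402 g
chopped pecans: (1 cup + 15 tbsp = 1.9375 cup) × 6 × 110 g/cup ≈ 1279 g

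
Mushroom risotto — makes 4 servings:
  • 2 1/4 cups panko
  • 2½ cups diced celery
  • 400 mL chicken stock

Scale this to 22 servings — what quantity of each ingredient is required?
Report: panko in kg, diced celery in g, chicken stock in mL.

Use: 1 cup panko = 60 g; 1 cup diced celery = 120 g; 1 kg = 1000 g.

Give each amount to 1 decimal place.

panko: 0.7 kg; diced celery: 1650.0 g; chicken stock: 2200.0 mL

Scaling factor: 22/4 = 11/2 = 5.5.
panko: 2.25 cup × 11/2 × 60 g/cup ÷ 1000 g/kg ≈ 0.7 kg
diced celery: 2.5 cup × 11/2 × 120 g/cup = 1650.0 g
chicken stock: 400 mL × 11/2 = 2200.0 mL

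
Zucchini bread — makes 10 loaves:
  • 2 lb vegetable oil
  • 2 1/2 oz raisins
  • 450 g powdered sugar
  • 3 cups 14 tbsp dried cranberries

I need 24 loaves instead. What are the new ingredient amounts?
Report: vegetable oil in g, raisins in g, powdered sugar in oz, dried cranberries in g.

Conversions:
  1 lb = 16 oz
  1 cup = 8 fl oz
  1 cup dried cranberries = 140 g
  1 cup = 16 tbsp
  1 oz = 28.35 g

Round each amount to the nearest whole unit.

Scaling factor: 24/10 = 12/5 = 2.4.
vegetable oil: 2 lb × 12/5 × 16 oz/lb × 28.35 g/oz ≈ 2177 g
raisins: 2.5 oz × 12/5 × 28.35 g/oz ≈ 170 g
powdered sugar: 450 g × 12/5 ÷ 28.35 g/oz ≈ 38 oz
dried cranberries: (3 cup + 14 tbsp = 3.875 cup) × 12/5 × 140 g/cup = 1302 g

vegetable oil: 2177 g; raisins: 170 g; powdered sugar: 38 oz; dried cranberries: 1302 g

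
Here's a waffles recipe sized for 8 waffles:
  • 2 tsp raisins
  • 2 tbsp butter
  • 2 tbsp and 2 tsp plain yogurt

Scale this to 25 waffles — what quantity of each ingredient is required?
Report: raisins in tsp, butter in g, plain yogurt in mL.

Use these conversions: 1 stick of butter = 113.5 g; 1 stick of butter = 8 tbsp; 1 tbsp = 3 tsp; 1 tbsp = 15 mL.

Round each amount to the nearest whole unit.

raisins: 6 tsp; butter: 89 g; plain yogurt: 125 mL

Scaling factor: 25/8 = 3.125.
raisins: 2 tsp × 25/8 ≈ 6 tsp
butter: 2 tbsp × 25/8 ÷ 8 tbsp/stick × 113.5 g/stick ≈ 89 g
plain yogurt: (2 tbsp + 2 tsp = 8/3 tbsp) × 25/8 × 15 mL/tbsp = 125 mL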